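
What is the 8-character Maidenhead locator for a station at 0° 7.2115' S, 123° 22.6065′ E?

Offset from 180°W / 90°S: lon 303.37678°, lat 89.87981°.
Field: lon ⌊303.37678/20⌋ = 15 → P; lat ⌊89.87981/10⌋ = 8 → I.
Square: lon ⌊3.37678/2⌋ = 1; lat ⌊9.87981/1⌋ = 9.
Subsquare: lon ⌊1.37678/0.0833333⌋ = 16 → q; lat ⌊0.87981/0.0416667⌋ = 21 → v.
Extended square: lon ⌊0.04344/0.00833333⌋ = 5; lat ⌊0.00481/0.00416667⌋ = 1.

PI19qv51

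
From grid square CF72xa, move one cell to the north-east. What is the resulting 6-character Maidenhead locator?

Longitude subsquare x = 23; +1 → 24, wraps to 0 = a, carry into square.
Longitude square 7; +1 → 8.
Latitude subsquare a = 0; +1 → 1 = b.

CF82ab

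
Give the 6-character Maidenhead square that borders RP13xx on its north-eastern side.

Longitude subsquare x = 23; +1 → 24, wraps to 0 = a, carry into square.
Longitude square 1; +1 → 2.
Latitude subsquare x = 23; +1 → 24, wraps to 0 = a, carry into square.
Latitude square 3; +1 → 4.

RP24aa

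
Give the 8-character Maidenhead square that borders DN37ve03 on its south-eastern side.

DN37ve12

Longitude extended square 0; +1 → 1.
Latitude extended square 3; −1 → 2.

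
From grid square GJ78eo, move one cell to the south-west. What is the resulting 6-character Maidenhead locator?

GJ78dn

Longitude subsquare e = 4; −1 → 3 = d.
Latitude subsquare o = 14; −1 → 13 = n.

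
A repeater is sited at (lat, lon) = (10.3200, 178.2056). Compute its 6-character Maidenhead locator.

Offset from 180°W / 90°S: lon 358.2056°, lat 100.3200°.
Field: lon ⌊358.2056/20⌋ = 17 → R; lat ⌊100.3200/10⌋ = 10 → K.
Square: lon ⌊18.2056/2⌋ = 9; lat ⌊0.3200/1⌋ = 0.
Subsquare: lon ⌊0.2056/0.0833333⌋ = 2 → c; lat ⌊0.3200/0.0416667⌋ = 7 → h.

RK90ch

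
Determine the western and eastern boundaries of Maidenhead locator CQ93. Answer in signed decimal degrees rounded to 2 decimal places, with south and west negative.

-122.00, -120.00

Field C=2, Q=16: +2·20° lon, +16·10° lat → SW at lon -140°, lat 70°.
Square 9, 3: +9·2° lon, +3·1° lat → SW at lon -122°, lat 73°.
Cell spans 2° lon × 1° lat.
west -122.00, east -120.00.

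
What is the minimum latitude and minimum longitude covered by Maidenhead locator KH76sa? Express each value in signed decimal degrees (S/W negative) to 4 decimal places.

Field K=10, H=7: +10·20° lon, +7·10° lat → SW at lon 20°, lat -20°.
Square 7, 6: +7·2° lon, +6·1° lat → SW at lon 34°, lat -14°.
Subsquare s=18, a=0: +18·0.0833333° lon, +0·0.0416667° lat → SW at lon 35.5°, lat -14°.
latitude -14.0000, longitude 35.5000.

-14.0000, 35.5000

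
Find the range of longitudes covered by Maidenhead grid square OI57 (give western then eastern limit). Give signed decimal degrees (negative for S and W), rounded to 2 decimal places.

110.00, 112.00

Field O=14, I=8: +14·20° lon, +8·10° lat → SW at lon 100°, lat -10°.
Square 5, 7: +5·2° lon, +7·1° lat → SW at lon 110°, lat -3°.
Cell spans 2° lon × 1° lat.
west 110.00, east 112.00.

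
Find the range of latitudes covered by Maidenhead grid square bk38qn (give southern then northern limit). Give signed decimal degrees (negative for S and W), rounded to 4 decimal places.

18.5417, 18.5833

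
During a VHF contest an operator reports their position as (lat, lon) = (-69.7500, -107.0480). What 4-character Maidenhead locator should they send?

Add 180° to longitude and 90° to latitude: 72.95, 20.25.
Field: 72.95/20 → 3 → D, 20.25/10 → 2 → C; chars DC.
Square: 12.95/2 → 6, 0.25/1 → 0; chars 60.

DC60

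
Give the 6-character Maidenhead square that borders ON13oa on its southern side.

ON12ox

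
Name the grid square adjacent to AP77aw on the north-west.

Longitude subsquare a = 0; −1 → -1, wraps to 23 = x, carry into square.
Longitude square 7; −1 → 6.
Latitude subsquare w = 22; +1 → 23 = x.

AP67xx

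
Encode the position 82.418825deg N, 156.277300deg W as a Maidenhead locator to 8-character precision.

BR12uk60

Add 180° to longitude and 90° to latitude: 23.72270, 172.41882.
Field: 23.72270/20 → 1 → B, 172.41882/10 → 17 → R; chars BR.
Square: 3.72270/2 → 1, 2.41882/1 → 2; chars 12.
Subsquare: 1.72270/0.0833333 → 20 → u, 0.41882/0.0416667 → 10 → k; chars uk.
Extended square: 0.05603/0.00833333 → 6, 0.00216/0.00416667 → 0; chars 60.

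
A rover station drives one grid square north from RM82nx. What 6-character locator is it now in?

RM83na

Latitude subsquare x = 23; +1 → 24, wraps to 0 = a, carry into square.
Latitude square 2; +1 → 3.
The longitude characters are unchanged.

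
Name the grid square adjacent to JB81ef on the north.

JB81eg

Latitude subsquare f = 5; +1 → 6 = g.
The longitude characters are unchanged.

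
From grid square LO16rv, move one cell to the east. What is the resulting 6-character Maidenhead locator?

LO16sv

Longitude subsquare r = 17; +1 → 18 = s.
The latitude characters are unchanged.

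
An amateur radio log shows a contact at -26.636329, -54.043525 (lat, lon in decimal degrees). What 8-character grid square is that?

Add 180° to longitude and 90° to latitude: 125.95647, 63.36367.
Field: 125.95647/20 → 6 → G, 63.36367/10 → 6 → G; chars GG.
Square: 5.95647/2 → 2, 3.36367/1 → 3; chars 23.
Subsquare: 1.95647/0.0833333 → 23 → x, 0.36367/0.0416667 → 8 → i; chars xi.
Extended square: 0.03981/0.00833333 → 4, 0.03034/0.00416667 → 7; chars 47.

GG23xi47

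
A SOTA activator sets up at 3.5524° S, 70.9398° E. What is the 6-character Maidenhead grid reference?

MI56lk

Offset from 180°W / 90°S: lon 250.9398°, lat 86.4476°.
Field (20°×10°, letters A–R): lon ⌊250.9398/20⌋ = 12 → M; lat ⌊86.4476/10⌋ = 8 → I.
Square (2°×1°, digits 0–9): lon ⌊10.9398/2⌋ = 5; lat ⌊6.4476/1⌋ = 6.
Subsquare (5′×2.5′, letters a–x): lon ⌊0.9398/0.0833333⌋ = 11 → l; lat ⌊0.4476/0.0416667⌋ = 10 → k.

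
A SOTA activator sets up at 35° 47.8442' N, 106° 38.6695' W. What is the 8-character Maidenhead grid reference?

DM65qt21

Shift to the Maidenhead origin (180°W, 90°S): lon 73.35551, lat 125.79740.
Field (20°×10°, letters A–R): 73.35551/20 → 3 → D, 125.79740/10 → 12 → M; chars DM.
Square (2°×1°, digits 0–9): 13.35551/2 → 6, 5.79740/1 → 5; chars 65.
Subsquare (5′×2.5′, letters a–x): 1.35551/0.0833333 → 16 → q, 0.79740/0.0416667 → 19 → t; chars qt.
Extended square (30″×15″, digits 0–9): 0.02217/0.00833333 → 2, 0.00574/0.00416667 → 1; chars 21.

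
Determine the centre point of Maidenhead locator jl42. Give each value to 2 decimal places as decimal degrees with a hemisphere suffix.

Field J=9, L=11: +9·20° lon, +11·10° lat → SW at lon 0°, lat 20°.
Square 4, 2: +4·2° lon, +2·1° lat → SW at lon 8°, lat 22°.
Cell spans 2° lon × 1° lat. Centre is SW corner plus half of each.
latitude 22.50° N, longitude 9.00° E.

22.50° N, 9.00° E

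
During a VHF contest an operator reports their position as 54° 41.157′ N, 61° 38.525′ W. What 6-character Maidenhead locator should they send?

Offset from 180°W / 90°S: lon 118.3579°, lat 144.6859°.
Field: 118.3579/20 → 5 → F, 144.6859/10 → 14 → O; chars FO.
Square: 18.3579/2 → 9, 4.6859/1 → 4; chars 94.
Subsquare: 0.3579/0.0833333 → 4 → e, 0.6859/0.0416667 → 16 → q; chars eq.

FO94eq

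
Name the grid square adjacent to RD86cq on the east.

RD86dq

Longitude subsquare c = 2; +1 → 3 = d.
The latitude characters are unchanged.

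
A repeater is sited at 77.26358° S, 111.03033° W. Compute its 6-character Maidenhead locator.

DB42lr

Shift to the Maidenhead origin (180°W, 90°S): lon 68.9697, lat 12.7364.
Field: lon ⌊68.9697/20⌋ = 3 → D; lat ⌊12.7364/10⌋ = 1 → B.
Square: lon ⌊8.9697/2⌋ = 4; lat ⌊2.7364/1⌋ = 2.
Subsquare: lon ⌊0.9697/0.0833333⌋ = 11 → l; lat ⌊0.7364/0.0416667⌋ = 17 → r.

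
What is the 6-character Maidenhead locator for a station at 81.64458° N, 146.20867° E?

QR31cp

Add 180° to longitude and 90° to latitude: 326.2087, 171.6446.
Field: lon ⌊326.2087/20⌋ = 16 → Q; lat ⌊171.6446/10⌋ = 17 → R.
Square: lon ⌊6.2087/2⌋ = 3; lat ⌊1.6446/1⌋ = 1.
Subsquare: lon ⌊0.2087/0.0833333⌋ = 2 → c; lat ⌊0.6446/0.0416667⌋ = 15 → p.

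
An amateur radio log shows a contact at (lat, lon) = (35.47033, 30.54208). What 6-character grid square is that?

KM55gl

Shift to the Maidenhead origin (180°W, 90°S): lon 210.5421, lat 125.4703.
Field: lon ⌊210.5421/20⌋ = 10 → K; lat ⌊125.4703/10⌋ = 12 → M.
Square: lon ⌊10.5421/2⌋ = 5; lat ⌊5.4703/1⌋ = 5.
Subsquare: lon ⌊0.5421/0.0833333⌋ = 6 → g; lat ⌊0.4703/0.0416667⌋ = 11 → l.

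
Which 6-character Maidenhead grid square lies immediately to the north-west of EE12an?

EE02xo

Longitude subsquare a = 0; −1 → -1, wraps to 23 = x, carry into square.
Longitude square 1; −1 → 0.
Latitude subsquare n = 13; +1 → 14 = o.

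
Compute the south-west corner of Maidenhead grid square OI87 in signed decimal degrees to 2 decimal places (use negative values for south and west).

-3.00, 116.00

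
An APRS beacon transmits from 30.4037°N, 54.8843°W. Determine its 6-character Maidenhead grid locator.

GM20nj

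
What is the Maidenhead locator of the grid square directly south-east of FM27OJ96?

FM27pj05

Longitude extended square 9; +1 → 10, wraps to 0, carry into subsquare.
Longitude subsquare o = 14; +1 → 15 = p.
Latitude extended square 6; −1 → 5.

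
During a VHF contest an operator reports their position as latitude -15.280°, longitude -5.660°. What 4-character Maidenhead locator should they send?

IH74

Add 180° to longitude and 90° to latitude: 174.34, 74.72.
Field: 174.34/20 → 8 → I, 74.72/10 → 7 → H; chars IH.
Square: 14.34/2 → 7, 4.72/1 → 4; chars 74.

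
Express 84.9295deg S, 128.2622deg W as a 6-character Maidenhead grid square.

Add 180° to longitude and 90° to latitude: 51.7378, 5.0705.
Field (20°×10°, letters A–R): lon ⌊51.7378/20⌋ = 2 → C; lat ⌊5.0705/10⌋ = 0 → A.
Square (2°×1°, digits 0–9): lon ⌊11.7378/2⌋ = 5; lat ⌊5.0705/1⌋ = 5.
Subsquare (5′×2.5′, letters a–x): lon ⌊1.7378/0.0833333⌋ = 20 → u; lat ⌊0.0705/0.0416667⌋ = 1 → b.

CA55ub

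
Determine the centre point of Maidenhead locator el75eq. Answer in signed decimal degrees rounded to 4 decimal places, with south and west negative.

25.6875, -85.6250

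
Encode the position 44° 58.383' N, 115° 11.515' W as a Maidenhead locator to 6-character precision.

Shift to the Maidenhead origin (180°W, 90°S): lon 64.8081, lat 134.9731.
Field: 64.8081/20 → 3 → D, 134.9731/10 → 13 → N; chars DN.
Square: 4.8081/2 → 2, 4.9731/1 → 4; chars 24.
Subsquare: 0.8081/0.0833333 → 9 → j, 0.9731/0.0416667 → 23 → x; chars jx.

DN24jx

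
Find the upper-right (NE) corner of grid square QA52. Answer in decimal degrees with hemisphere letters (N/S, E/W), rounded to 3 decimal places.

Field Q=16, A=0: +16·20° lon, +0·10° lat → SW at lon 140°, lat -90°.
Square 5, 2: +5·2° lon, +2·1° lat → SW at lon 150°, lat -88°.
Cell spans 2° lon × 1° lat. NE corner is SW corner plus one full cell.
latitude 87.000° S, longitude 152.000° E.

87.000° S, 152.000° E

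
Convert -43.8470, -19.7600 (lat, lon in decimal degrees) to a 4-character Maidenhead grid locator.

IE06

Offset from 180°W / 90°S: lon 160.24°, lat 46.15°.
Field: lon ⌊160.24/20⌋ = 8 → I; lat ⌊46.15/10⌋ = 4 → E.
Square: lon ⌊0.24/2⌋ = 0; lat ⌊6.15/1⌋ = 6.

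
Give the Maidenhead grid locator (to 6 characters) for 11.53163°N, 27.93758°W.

Add 180° to longitude and 90° to latitude: 152.0624, 101.5316.
Field (20°×10°, letters A–R): lon ⌊152.0624/20⌋ = 7 → H; lat ⌊101.5316/10⌋ = 10 → K.
Square (2°×1°, digits 0–9): lon ⌊12.0624/2⌋ = 6; lat ⌊1.5316/1⌋ = 1.
Subsquare (5′×2.5′, letters a–x): lon ⌊0.0624/0.0833333⌋ = 0 → a; lat ⌊0.5316/0.0416667⌋ = 12 → m.

HK61am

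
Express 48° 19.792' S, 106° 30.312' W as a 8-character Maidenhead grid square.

DE61rq90

Offset from 180°W / 90°S: lon 73.49480°, lat 41.67013°.
Field (20°×10°, letters A–R): 73.49480/20 → 3 → D, 41.67013/10 → 4 → E; chars DE.
Square (2°×1°, digits 0–9): 13.49480/2 → 6, 1.67013/1 → 1; chars 61.
Subsquare (5′×2.5′, letters a–x): 1.49480/0.0833333 → 17 → r, 0.67013/0.0416667 → 16 → q; chars rq.
Extended square (30″×15″, digits 0–9): 0.07813/0.00833333 → 9, 0.00347/0.00416667 → 0; chars 90.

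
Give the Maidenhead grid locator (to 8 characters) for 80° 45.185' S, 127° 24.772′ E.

PA39qf99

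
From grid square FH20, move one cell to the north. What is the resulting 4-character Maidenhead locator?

Latitude square 0; +1 → 1.
The longitude characters are unchanged.

FH21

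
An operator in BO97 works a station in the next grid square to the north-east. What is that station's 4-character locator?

Longitude square 9; +1 → 10, wraps to 0, carry into field.
Longitude field B = 1; +1 → 2 = C.
Latitude square 7; +1 → 8.

CO08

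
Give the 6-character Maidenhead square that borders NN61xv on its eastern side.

Longitude subsquare x = 23; +1 → 24, wraps to 0 = a, carry into square.
Longitude square 6; +1 → 7.
The latitude characters are unchanged.

NN71av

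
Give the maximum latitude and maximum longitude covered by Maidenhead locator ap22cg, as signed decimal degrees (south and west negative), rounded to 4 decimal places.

62.2917, -175.7500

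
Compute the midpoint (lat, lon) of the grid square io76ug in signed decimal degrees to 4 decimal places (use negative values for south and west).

Field I=8, O=14: +8·20° lon, +14·10° lat → SW at lon -20°, lat 50°.
Square 7, 6: +7·2° lon, +6·1° lat → SW at lon -6°, lat 56°.
Subsquare u=20, g=6: +20·0.0833333° lon, +6·0.0416667° lat → SW at lon -4.33333°, lat 56.25°.
Cell spans 0.0833333° lon × 0.0416667° lat. Centre is SW corner plus half of each.
latitude 56.2708, longitude -4.2917.

56.2708, -4.2917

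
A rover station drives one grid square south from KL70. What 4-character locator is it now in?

Latitude square 0; −1 → -1, wraps to 9, carry into field.
Latitude field L = 11; −1 → 10 = K.
The longitude characters are unchanged.

KK79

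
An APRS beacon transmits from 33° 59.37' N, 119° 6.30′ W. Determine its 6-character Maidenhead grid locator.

Add 180° to longitude and 90° to latitude: 60.8950, 123.9895.
Field (20°×10°, letters A–R): 60.8950/20 → 3 → D, 123.9895/10 → 12 → M; chars DM.
Square (2°×1°, digits 0–9): 0.8950/2 → 0, 3.9895/1 → 3; chars 03.
Subsquare (5′×2.5′, letters a–x): 0.8950/0.0833333 → 10 → k, 0.9895/0.0416667 → 23 → x; chars kx.

DM03kx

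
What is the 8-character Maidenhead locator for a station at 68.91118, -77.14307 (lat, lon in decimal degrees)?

Shift to the Maidenhead origin (180°W, 90°S): lon 102.85693, lat 158.91118.
Field (20°×10°, letters A–R): lon ⌊102.85693/20⌋ = 5 → F; lat ⌊158.91118/10⌋ = 15 → P.
Square (2°×1°, digits 0–9): lon ⌊2.85693/2⌋ = 1; lat ⌊8.91118/1⌋ = 8.
Subsquare (5′×2.5′, letters a–x): lon ⌊0.85693/0.0833333⌋ = 10 → k; lat ⌊0.91118/0.0416667⌋ = 21 → v.
Extended square (30″×15″, digits 0–9): lon ⌊0.02360/0.00833333⌋ = 2; lat ⌊0.03618/0.00416667⌋ = 8.

FP18kv28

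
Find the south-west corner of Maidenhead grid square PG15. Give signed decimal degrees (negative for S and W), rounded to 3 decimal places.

-25.000, 122.000

Field P=15, G=6: +15·20° lon, +6·10° lat → SW at lon 120°, lat -30°.
Square 1, 5: +1·2° lon, +5·1° lat → SW at lon 122°, lat -25°.
latitude -25.000, longitude 122.000.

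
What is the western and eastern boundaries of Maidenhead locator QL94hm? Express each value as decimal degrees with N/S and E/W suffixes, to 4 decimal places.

Field Q=16, L=11: +16·20° lon, +11·10° lat → SW at lon 140°, lat 20°.
Square 9, 4: +9·2° lon, +4·1° lat → SW at lon 158°, lat 24°.
Subsquare h=7, m=12: +7·0.0833333° lon, +12·0.0416667° lat → SW at lon 158.583°, lat 24.5°.
Cell spans 0.0833333° lon × 0.0416667° lat.
west 158.5833° E, east 158.6667° E.

158.5833° E, 158.6667° E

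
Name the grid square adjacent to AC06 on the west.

Longitude square 0; −1 → -1, wraps to 9, carry into field.
Longitude field A = 0; −1 → -1, wraps to 17 = R, wrapping around the antimeridian.
The latitude characters are unchanged.

RC96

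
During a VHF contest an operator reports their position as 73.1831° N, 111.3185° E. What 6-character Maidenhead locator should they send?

OQ53pe

Shift to the Maidenhead origin (180°W, 90°S): lon 291.3185, lat 163.1831.
Field: 291.3185/20 → 14 → O, 163.1831/10 → 16 → Q; chars OQ.
Square: 11.3185/2 → 5, 3.1831/1 → 3; chars 53.
Subsquare: 1.3185/0.0833333 → 15 → p, 0.1831/0.0416667 → 4 → e; chars pe.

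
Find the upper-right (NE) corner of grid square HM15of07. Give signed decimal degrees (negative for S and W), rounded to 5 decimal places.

35.24167, -36.82500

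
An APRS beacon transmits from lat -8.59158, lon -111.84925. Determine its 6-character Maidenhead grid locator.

DI41bj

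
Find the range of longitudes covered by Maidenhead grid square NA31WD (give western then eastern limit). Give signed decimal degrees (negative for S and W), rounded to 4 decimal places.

87.8333, 87.9167

Field N=13, A=0: +13·20° lon, +0·10° lat → SW at lon 80°, lat -90°.
Square 3, 1: +3·2° lon, +1·1° lat → SW at lon 86°, lat -89°.
Subsquare w=22, d=3: +22·0.0833333° lon, +3·0.0416667° lat → SW at lon 87.8333°, lat -88.875°.
Cell spans 0.0833333° lon × 0.0416667° lat.
west 87.8333, east 87.9167.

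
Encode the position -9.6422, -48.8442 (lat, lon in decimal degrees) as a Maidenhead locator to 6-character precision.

GI50ni

Add 180° to longitude and 90° to latitude: 131.1558, 80.3578.
Field: 131.1558/20 → 6 → G, 80.3578/10 → 8 → I; chars GI.
Square: 11.1558/2 → 5, 0.3578/1 → 0; chars 50.
Subsquare: 1.1558/0.0833333 → 13 → n, 0.3578/0.0416667 → 8 → i; chars ni.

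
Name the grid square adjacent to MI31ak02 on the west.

MI21xk92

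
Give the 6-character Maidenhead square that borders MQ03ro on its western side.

MQ03qo

Longitude subsquare r = 17; −1 → 16 = q.
The latitude characters are unchanged.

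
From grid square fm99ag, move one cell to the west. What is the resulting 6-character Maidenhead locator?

Longitude subsquare a = 0; −1 → -1, wraps to 23 = x, carry into square.
Longitude square 9; −1 → 8.
The latitude characters are unchanged.

FM89xg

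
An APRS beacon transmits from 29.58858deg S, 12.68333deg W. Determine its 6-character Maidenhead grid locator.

Shift to the Maidenhead origin (180°W, 90°S): lon 167.3167, lat 60.4114.
Field: lon ⌊167.3167/20⌋ = 8 → I; lat ⌊60.4114/10⌋ = 6 → G.
Square: lon ⌊7.3167/2⌋ = 3; lat ⌊0.4114/1⌋ = 0.
Subsquare: lon ⌊1.3167/0.0833333⌋ = 15 → p; lat ⌊0.4114/0.0416667⌋ = 9 → j.

IG30pj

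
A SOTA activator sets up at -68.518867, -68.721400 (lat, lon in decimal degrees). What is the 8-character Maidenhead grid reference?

FC51pl35

Shift to the Maidenhead origin (180°W, 90°S): lon 111.27860, lat 21.48113.
Field: 111.27860/20 → 5 → F, 21.48113/10 → 2 → C; chars FC.
Square: 11.27860/2 → 5, 1.48113/1 → 1; chars 51.
Subsquare: 1.27860/0.0833333 → 15 → p, 0.48113/0.0416667 → 11 → l; chars pl.
Extended square: 0.02860/0.00833333 → 3, 0.02280/0.00416667 → 5; chars 35.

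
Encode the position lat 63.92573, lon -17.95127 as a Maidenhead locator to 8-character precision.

IP13aw52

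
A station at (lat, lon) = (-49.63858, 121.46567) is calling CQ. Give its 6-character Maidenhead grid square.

PE00ri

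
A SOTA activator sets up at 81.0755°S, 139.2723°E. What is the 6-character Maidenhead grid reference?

Shift to the Maidenhead origin (180°W, 90°S): lon 319.2723, lat 8.9245.
Field: lon ⌊319.2723/20⌋ = 15 → P; lat ⌊8.9245/10⌋ = 0 → A.
Square: lon ⌊19.2723/2⌋ = 9; lat ⌊8.9245/1⌋ = 8.
Subsquare: lon ⌊1.2723/0.0833333⌋ = 15 → p; lat ⌊0.9245/0.0416667⌋ = 22 → w.

PA98pw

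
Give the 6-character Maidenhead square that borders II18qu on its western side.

II18pu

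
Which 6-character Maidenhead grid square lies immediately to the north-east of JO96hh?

JO96ii

Longitude subsquare h = 7; +1 → 8 = i.
Latitude subsquare h = 7; +1 → 8 = i.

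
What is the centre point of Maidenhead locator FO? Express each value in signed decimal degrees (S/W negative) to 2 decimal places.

55.00, -70.00

Field F=5, O=14: +5·20° lon, +14·10° lat → SW at lon -80°, lat 50°.
Cell spans 20° lon × 10° lat. Centre is SW corner plus half of each.
latitude 55.00, longitude -70.00.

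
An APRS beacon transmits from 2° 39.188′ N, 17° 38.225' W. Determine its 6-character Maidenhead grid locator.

Offset from 180°W / 90°S: lon 162.3629°, lat 92.6531°.
Field: 162.3629/20 → 8 → I, 92.6531/10 → 9 → J; chars IJ.
Square: 2.3629/2 → 1, 2.6531/1 → 2; chars 12.
Subsquare: 0.3629/0.0833333 → 4 → e, 0.6531/0.0416667 → 15 → p; chars ep.

IJ12ep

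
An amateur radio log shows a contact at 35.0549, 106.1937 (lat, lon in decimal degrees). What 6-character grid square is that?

OM35cb

Shift to the Maidenhead origin (180°W, 90°S): lon 286.1937, lat 125.0549.
Field (20°×10°, letters A–R): lon ⌊286.1937/20⌋ = 14 → O; lat ⌊125.0549/10⌋ = 12 → M.
Square (2°×1°, digits 0–9): lon ⌊6.1937/2⌋ = 3; lat ⌊5.0549/1⌋ = 5.
Subsquare (5′×2.5′, letters a–x): lon ⌊0.1937/0.0833333⌋ = 2 → c; lat ⌊0.0549/0.0416667⌋ = 1 → b.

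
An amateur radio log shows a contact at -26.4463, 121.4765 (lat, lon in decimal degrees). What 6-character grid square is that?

Offset from 180°W / 90°S: lon 301.4765°, lat 63.5537°.
Field: lon ⌊301.4765/20⌋ = 15 → P; lat ⌊63.5537/10⌋ = 6 → G.
Square: lon ⌊1.4765/2⌋ = 0; lat ⌊3.5537/1⌋ = 3.
Subsquare: lon ⌊1.4765/0.0833333⌋ = 17 → r; lat ⌊0.5537/0.0416667⌋ = 13 → n.

PG03rn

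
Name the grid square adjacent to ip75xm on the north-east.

IP85an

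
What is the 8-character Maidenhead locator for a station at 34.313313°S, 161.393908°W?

Shift to the Maidenhead origin (180°W, 90°S): lon 18.60609, lat 55.68669.
Field (20°×10°, letters A–R): 18.60609/20 → 0 → A, 55.68669/10 → 5 → F; chars AF.
Square (2°×1°, digits 0–9): 18.60609/2 → 9, 5.68669/1 → 5; chars 95.
Subsquare (5′×2.5′, letters a–x): 0.60609/0.0833333 → 7 → h, 0.68669/0.0416667 → 16 → q; chars hq.
Extended square (30″×15″, digits 0–9): 0.02276/0.00833333 → 2, 0.02002/0.00416667 → 4; chars 24.

AF95hq24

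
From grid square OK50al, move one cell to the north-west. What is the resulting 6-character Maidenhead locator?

Longitude subsquare a = 0; −1 → -1, wraps to 23 = x, carry into square.
Longitude square 5; −1 → 4.
Latitude subsquare l = 11; +1 → 12 = m.

OK40xm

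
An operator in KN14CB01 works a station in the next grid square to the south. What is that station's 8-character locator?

KN14cb00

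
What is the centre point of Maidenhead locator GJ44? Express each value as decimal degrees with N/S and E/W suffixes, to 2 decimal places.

Field G=6, J=9: +6·20° lon, +9·10° lat → SW at lon -60°, lat 0°.
Square 4, 4: +4·2° lon, +4·1° lat → SW at lon -52°, lat 4°.
Cell spans 2° lon × 1° lat. Centre is SW corner plus half of each.
latitude 4.50° N, longitude 51.00° W.

4.50° N, 51.00° W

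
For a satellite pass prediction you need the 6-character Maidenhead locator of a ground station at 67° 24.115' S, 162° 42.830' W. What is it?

AC82po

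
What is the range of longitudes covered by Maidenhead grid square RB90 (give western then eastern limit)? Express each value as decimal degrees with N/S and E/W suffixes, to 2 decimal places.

178.00° E, 180.00° E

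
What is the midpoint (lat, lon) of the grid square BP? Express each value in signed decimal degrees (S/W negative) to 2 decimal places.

65.00, -150.00

Field B=1, P=15: +1·20° lon, +15·10° lat → SW at lon -160°, lat 60°.
Cell spans 20° lon × 10° lat. Centre is SW corner plus half of each.
latitude 65.00, longitude -150.00.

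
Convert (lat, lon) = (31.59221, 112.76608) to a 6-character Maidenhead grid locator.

OM61jo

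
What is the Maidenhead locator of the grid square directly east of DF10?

Longitude square 1; +1 → 2.
The latitude characters are unchanged.

DF20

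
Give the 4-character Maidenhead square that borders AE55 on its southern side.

AE54

Latitude square 5; −1 → 4.
The longitude characters are unchanged.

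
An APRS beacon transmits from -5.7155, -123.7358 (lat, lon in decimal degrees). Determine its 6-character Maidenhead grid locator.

CI84dg

Shift to the Maidenhead origin (180°W, 90°S): lon 56.2642, lat 84.2845.
Field: 56.2642/20 → 2 → C, 84.2845/10 → 8 → I; chars CI.
Square: 16.2642/2 → 8, 4.2845/1 → 4; chars 84.
Subsquare: 0.2642/0.0833333 → 3 → d, 0.2845/0.0416667 → 6 → g; chars dg.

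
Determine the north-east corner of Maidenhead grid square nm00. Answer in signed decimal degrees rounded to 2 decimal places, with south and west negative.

Field N=13, M=12: +13·20° lon, +12·10° lat → SW at lon 80°, lat 30°.
Square 0, 0: +0·2° lon, +0·1° lat → SW at lon 80°, lat 30°.
Cell spans 2° lon × 1° lat. NE corner is SW corner plus one full cell.
latitude 31.00, longitude 82.00.

31.00, 82.00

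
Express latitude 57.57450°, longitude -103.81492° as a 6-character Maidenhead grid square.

Offset from 180°W / 90°S: lon 76.1851°, lat 147.5745°.
Field: lon ⌊76.1851/20⌋ = 3 → D; lat ⌊147.5745/10⌋ = 14 → O.
Square: lon ⌊16.1851/2⌋ = 8; lat ⌊7.5745/1⌋ = 7.
Subsquare: lon ⌊0.1851/0.0833333⌋ = 2 → c; lat ⌊0.5745/0.0416667⌋ = 13 → n.

DO87cn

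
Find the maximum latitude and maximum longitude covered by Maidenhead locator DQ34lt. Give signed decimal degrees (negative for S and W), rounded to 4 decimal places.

Field D=3, Q=16: +3·20° lon, +16·10° lat → SW at lon -120°, lat 70°.
Square 3, 4: +3·2° lon, +4·1° lat → SW at lon -114°, lat 74°.
Subsquare l=11, t=19: +11·0.0833333° lon, +19·0.0416667° lat → SW at lon -113.083°, lat 74.7917°.
Cell spans 0.0833333° lon × 0.0416667° lat. NE corner is SW corner plus one full cell.
latitude 74.8333, longitude -113.0000.

74.8333, -113.0000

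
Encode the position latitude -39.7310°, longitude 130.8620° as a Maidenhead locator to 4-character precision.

PF50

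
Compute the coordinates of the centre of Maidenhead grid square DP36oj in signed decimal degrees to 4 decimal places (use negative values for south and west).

Field D=3, P=15: +3·20° lon, +15·10° lat → SW at lon -120°, lat 60°.
Square 3, 6: +3·2° lon, +6·1° lat → SW at lon -114°, lat 66°.
Subsquare o=14, j=9: +14·0.0833333° lon, +9·0.0416667° lat → SW at lon -112.833°, lat 66.375°.
Cell spans 0.0833333° lon × 0.0416667° lat. Centre is SW corner plus half of each.
latitude 66.3958, longitude -112.7917.

66.3958, -112.7917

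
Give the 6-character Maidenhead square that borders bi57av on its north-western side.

BI47xw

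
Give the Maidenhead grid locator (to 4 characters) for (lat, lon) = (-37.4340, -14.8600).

IF22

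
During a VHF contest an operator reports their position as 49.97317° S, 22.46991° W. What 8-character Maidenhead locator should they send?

HE80sa36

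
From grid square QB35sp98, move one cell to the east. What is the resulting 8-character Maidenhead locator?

QB35tp08

Longitude extended square 9; +1 → 10, wraps to 0, carry into subsquare.
Longitude subsquare s = 18; +1 → 19 = t.
The latitude characters are unchanged.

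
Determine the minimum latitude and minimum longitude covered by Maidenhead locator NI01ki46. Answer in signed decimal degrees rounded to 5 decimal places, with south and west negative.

Field N=13, I=8: +13·20° lon, +8·10° lat → SW at lon 80°, lat -10°.
Square 0, 1: +0·2° lon, +1·1° lat → SW at lon 80°, lat -9°.
Subsquare k=10, i=8: +10·0.0833333° lon, +8·0.0416667° lat → SW at lon 80.8333°, lat -8.66667°.
Extended square 4, 6: +4·0.00833333° lon, +6·0.00416667° lat → SW at lon 80.8667°, lat -8.64167°.
latitude -8.64167, longitude 80.86667.

-8.64167, 80.86667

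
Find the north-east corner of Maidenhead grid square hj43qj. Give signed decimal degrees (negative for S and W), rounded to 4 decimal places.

Field H=7, J=9: +7·20° lon, +9·10° lat → SW at lon -40°, lat 0°.
Square 4, 3: +4·2° lon, +3·1° lat → SW at lon -32°, lat 3°.
Subsquare q=16, j=9: +16·0.0833333° lon, +9·0.0416667° lat → SW at lon -30.6667°, lat 3.375°.
Cell spans 0.0833333° lon × 0.0416667° lat. NE corner is SW corner plus one full cell.
latitude 3.4167, longitude -30.5833.

3.4167, -30.5833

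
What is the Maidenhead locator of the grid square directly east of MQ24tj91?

MQ24uj01

Longitude extended square 9; +1 → 10, wraps to 0, carry into subsquare.
Longitude subsquare t = 19; +1 → 20 = u.
The latitude characters are unchanged.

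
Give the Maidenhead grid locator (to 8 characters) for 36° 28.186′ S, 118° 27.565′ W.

DF03sm47

Shift to the Maidenhead origin (180°W, 90°S): lon 61.54058, lat 53.53023.
Field: lon ⌊61.54058/20⌋ = 3 → D; lat ⌊53.53023/10⌋ = 5 → F.
Square: lon ⌊1.54058/2⌋ = 0; lat ⌊3.53023/1⌋ = 3.
Subsquare: lon ⌊1.54058/0.0833333⌋ = 18 → s; lat ⌊0.53023/0.0416667⌋ = 12 → m.
Extended square: lon ⌊0.04058/0.00833333⌋ = 4; lat ⌊0.03023/0.00416667⌋ = 7.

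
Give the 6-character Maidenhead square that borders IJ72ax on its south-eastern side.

Longitude subsquare a = 0; +1 → 1 = b.
Latitude subsquare x = 23; −1 → 22 = w.

IJ72bw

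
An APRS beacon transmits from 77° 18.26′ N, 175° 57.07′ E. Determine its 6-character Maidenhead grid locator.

RQ77xh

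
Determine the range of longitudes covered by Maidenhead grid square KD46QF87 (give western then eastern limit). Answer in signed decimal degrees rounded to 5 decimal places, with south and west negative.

Field K=10, D=3: +10·20° lon, +3·10° lat → SW at lon 20°, lat -60°.
Square 4, 6: +4·2° lon, +6·1° lat → SW at lon 28°, lat -54°.
Subsquare q=16, f=5: +16·0.0833333° lon, +5·0.0416667° lat → SW at lon 29.3333°, lat -53.7917°.
Extended square 8, 7: +8·0.00833333° lon, +7·0.00416667° lat → SW at lon 29.4°, lat -53.7625°.
Cell spans 0.00833333° lon × 0.00416667° lat.
west 29.40000, east 29.40833.

29.40000, 29.40833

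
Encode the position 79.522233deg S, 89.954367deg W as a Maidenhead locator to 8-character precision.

Add 180° to longitude and 90° to latitude: 90.04563, 10.47777.
Field: lon ⌊90.04563/20⌋ = 4 → E; lat ⌊10.47777/10⌋ = 1 → B.
Square: lon ⌊10.04563/2⌋ = 5; lat ⌊0.47777/1⌋ = 0.
Subsquare: lon ⌊0.04563/0.0833333⌋ = 0 → a; lat ⌊0.47777/0.0416667⌋ = 11 → l.
Extended square: lon ⌊0.04563/0.00833333⌋ = 5; lat ⌊0.01943/0.00416667⌋ = 4.

EB50al54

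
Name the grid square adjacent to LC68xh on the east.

LC78ah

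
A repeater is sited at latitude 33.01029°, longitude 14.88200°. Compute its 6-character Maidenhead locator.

Offset from 180°W / 90°S: lon 194.8820°, lat 123.0103°.
Field: lon ⌊194.8820/20⌋ = 9 → J; lat ⌊123.0103/10⌋ = 12 → M.
Square: lon ⌊14.8820/2⌋ = 7; lat ⌊3.0103/1⌋ = 3.
Subsquare: lon ⌊0.8820/0.0833333⌋ = 10 → k; lat ⌊0.0103/0.0416667⌋ = 0 → a.

JM73ka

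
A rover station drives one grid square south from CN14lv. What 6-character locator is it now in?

Latitude subsquare v = 21; −1 → 20 = u.
The longitude characters are unchanged.

CN14lu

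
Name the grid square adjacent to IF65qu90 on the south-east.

IF65rt09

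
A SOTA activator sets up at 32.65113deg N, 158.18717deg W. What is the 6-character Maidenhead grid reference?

BM02vp

Add 180° to longitude and 90° to latitude: 21.8128, 122.6511.
Field (20°×10°, letters A–R): lon ⌊21.8128/20⌋ = 1 → B; lat ⌊122.6511/10⌋ = 12 → M.
Square (2°×1°, digits 0–9): lon ⌊1.8128/2⌋ = 0; lat ⌊2.6511/1⌋ = 2.
Subsquare (5′×2.5′, letters a–x): lon ⌊1.8128/0.0833333⌋ = 21 → v; lat ⌊0.6511/0.0416667⌋ = 15 → p.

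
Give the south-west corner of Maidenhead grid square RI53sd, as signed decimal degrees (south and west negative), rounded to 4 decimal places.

Field R=17, I=8: +17·20° lon, +8·10° lat → SW at lon 160°, lat -10°.
Square 5, 3: +5·2° lon, +3·1° lat → SW at lon 170°, lat -7°.
Subsquare s=18, d=3: +18·0.0833333° lon, +3·0.0416667° lat → SW at lon 171.5°, lat -6.875°.
latitude -6.8750, longitude 171.5000.

-6.8750, 171.5000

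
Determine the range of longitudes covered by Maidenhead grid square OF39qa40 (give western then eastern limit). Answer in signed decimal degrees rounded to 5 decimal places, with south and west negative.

Field O=14, F=5: +14·20° lon, +5·10° lat → SW at lon 100°, lat -40°.
Square 3, 9: +3·2° lon, +9·1° lat → SW at lon 106°, lat -31°.
Subsquare q=16, a=0: +16·0.0833333° lon, +0·0.0416667° lat → SW at lon 107.333°, lat -31°.
Extended square 4, 0: +4·0.00833333° lon, +0·0.00416667° lat → SW at lon 107.367°, lat -31°.
Cell spans 0.00833333° lon × 0.00416667° lat.
west 107.36667, east 107.37500.

107.36667, 107.37500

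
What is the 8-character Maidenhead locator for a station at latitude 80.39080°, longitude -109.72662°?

DR50dj23

Offset from 180°W / 90°S: lon 70.27338°, lat 170.39080°.
Field: 70.27338/20 → 3 → D, 170.39080/10 → 17 → R; chars DR.
Square: 10.27338/2 → 5, 0.39080/1 → 0; chars 50.
Subsquare: 0.27338/0.0833333 → 3 → d, 0.39080/0.0416667 → 9 → j; chars dj.
Extended square: 0.02338/0.00833333 → 2, 0.01580/0.00416667 → 3; chars 23.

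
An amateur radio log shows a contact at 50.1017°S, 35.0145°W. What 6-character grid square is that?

HD29lv

Offset from 180°W / 90°S: lon 144.9855°, lat 39.8983°.
Field: lon ⌊144.9855/20⌋ = 7 → H; lat ⌊39.8983/10⌋ = 3 → D.
Square: lon ⌊4.9855/2⌋ = 2; lat ⌊9.8983/1⌋ = 9.
Subsquare: lon ⌊0.9855/0.0833333⌋ = 11 → l; lat ⌊0.8983/0.0416667⌋ = 21 → v.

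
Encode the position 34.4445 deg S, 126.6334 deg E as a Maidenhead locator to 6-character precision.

Shift to the Maidenhead origin (180°W, 90°S): lon 306.6334, lat 55.5555.
Field: lon ⌊306.6334/20⌋ = 15 → P; lat ⌊55.5555/10⌋ = 5 → F.
Square: lon ⌊6.6334/2⌋ = 3; lat ⌊5.5555/1⌋ = 5.
Subsquare: lon ⌊0.6334/0.0833333⌋ = 7 → h; lat ⌊0.5555/0.0416667⌋ = 13 → n.

PF35hn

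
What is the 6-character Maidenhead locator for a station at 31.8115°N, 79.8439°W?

FM01bt

Offset from 180°W / 90°S: lon 100.1561°, lat 121.8115°.
Field (20°×10°, letters A–R): 100.1561/20 → 5 → F, 121.8115/10 → 12 → M; chars FM.
Square (2°×1°, digits 0–9): 0.1561/2 → 0, 1.8115/1 → 1; chars 01.
Subsquare (5′×2.5′, letters a–x): 0.1561/0.0833333 → 1 → b, 0.8115/0.0416667 → 19 → t; chars bt.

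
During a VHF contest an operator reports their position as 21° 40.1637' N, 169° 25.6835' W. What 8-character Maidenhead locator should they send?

AL51gq80

Add 180° to longitude and 90° to latitude: 10.57194, 111.66940.
Field: lon ⌊10.57194/20⌋ = 0 → A; lat ⌊111.66940/10⌋ = 11 → L.
Square: lon ⌊10.57194/2⌋ = 5; lat ⌊1.66940/1⌋ = 1.
Subsquare: lon ⌊0.57194/0.0833333⌋ = 6 → g; lat ⌊0.66940/0.0416667⌋ = 16 → q.
Extended square: lon ⌊0.07194/0.00833333⌋ = 8; lat ⌊0.00273/0.00416667⌋ = 0.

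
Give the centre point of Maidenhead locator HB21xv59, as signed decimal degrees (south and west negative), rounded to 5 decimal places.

-78.08542, -34.03750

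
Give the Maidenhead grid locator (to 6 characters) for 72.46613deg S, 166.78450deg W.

AB67om

Add 180° to longitude and 90° to latitude: 13.2155, 17.5339.
Field: lon ⌊13.2155/20⌋ = 0 → A; lat ⌊17.5339/10⌋ = 1 → B.
Square: lon ⌊13.2155/2⌋ = 6; lat ⌊7.5339/1⌋ = 7.
Subsquare: lon ⌊1.2155/0.0833333⌋ = 14 → o; lat ⌊0.5339/0.0416667⌋ = 12 → m.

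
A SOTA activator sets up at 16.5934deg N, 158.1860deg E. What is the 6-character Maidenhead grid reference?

Shift to the Maidenhead origin (180°W, 90°S): lon 338.1860, lat 106.5934.
Field: 338.1860/20 → 16 → Q, 106.5934/10 → 10 → K; chars QK.
Square: 18.1860/2 → 9, 6.5934/1 → 6; chars 96.
Subsquare: 0.1860/0.0833333 → 2 → c, 0.5934/0.0416667 → 14 → o; chars co.

QK96co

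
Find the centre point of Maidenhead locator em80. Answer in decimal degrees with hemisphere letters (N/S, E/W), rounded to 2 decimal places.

30.50° N, 83.00° W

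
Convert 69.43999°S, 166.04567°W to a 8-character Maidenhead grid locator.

Add 180° to longitude and 90° to latitude: 13.95433, 20.56001.
Field: lon ⌊13.95433/20⌋ = 0 → A; lat ⌊20.56001/10⌋ = 2 → C.
Square: lon ⌊13.95433/2⌋ = 6; lat ⌊0.56001/1⌋ = 0.
Subsquare: lon ⌊1.95433/0.0833333⌋ = 23 → x; lat ⌊0.56001/0.0416667⌋ = 13 → n.
Extended square: lon ⌊0.03766/0.00833333⌋ = 4; lat ⌊0.01834/0.00416667⌋ = 4.

AC60xn44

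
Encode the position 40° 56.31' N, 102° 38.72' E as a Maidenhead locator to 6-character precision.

Add 180° to longitude and 90° to latitude: 282.6453, 130.9385.
Field (20°×10°, letters A–R): lon ⌊282.6453/20⌋ = 14 → O; lat ⌊130.9385/10⌋ = 13 → N.
Square (2°×1°, digits 0–9): lon ⌊2.6453/2⌋ = 1; lat ⌊0.9385/1⌋ = 0.
Subsquare (5′×2.5′, letters a–x): lon ⌊0.6453/0.0833333⌋ = 7 → h; lat ⌊0.9385/0.0416667⌋ = 22 → w.

ON10hw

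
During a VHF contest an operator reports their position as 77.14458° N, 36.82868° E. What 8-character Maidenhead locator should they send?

KQ87jd94

Shift to the Maidenhead origin (180°W, 90°S): lon 216.82868, lat 167.14458.
Field: 216.82868/20 → 10 → K, 167.14458/10 → 16 → Q; chars KQ.
Square: 16.82868/2 → 8, 7.14458/1 → 7; chars 87.
Subsquare: 0.82868/0.0833333 → 9 → j, 0.14458/0.0416667 → 3 → d; chars jd.
Extended square: 0.07868/0.00833333 → 9, 0.01958/0.00416667 → 4; chars 94.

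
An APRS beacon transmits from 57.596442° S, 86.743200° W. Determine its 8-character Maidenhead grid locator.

Offset from 180°W / 90°S: lon 93.25680°, lat 32.40356°.
Field (20°×10°, letters A–R): 93.25680/20 → 4 → E, 32.40356/10 → 3 → D; chars ED.
Square (2°×1°, digits 0–9): 13.25680/2 → 6, 2.40356/1 → 2; chars 62.
Subsquare (5′×2.5′, letters a–x): 1.25680/0.0833333 → 15 → p, 0.40356/0.0416667 → 9 → j; chars pj.
Extended square (30″×15″, digits 0–9): 0.00680/0.00833333 → 0, 0.02856/0.00416667 → 6; chars 06.

ED62pj06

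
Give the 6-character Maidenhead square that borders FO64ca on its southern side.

Latitude subsquare a = 0; −1 → -1, wraps to 23 = x, carry into square.
Latitude square 4; −1 → 3.
The longitude characters are unchanged.

FO63cx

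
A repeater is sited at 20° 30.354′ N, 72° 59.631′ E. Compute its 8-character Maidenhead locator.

Offset from 180°W / 90°S: lon 252.99385°, lat 110.50590°.
Field: lon ⌊252.99385/20⌋ = 12 → M; lat ⌊110.50590/10⌋ = 11 → L.
Square: lon ⌊12.99385/2⌋ = 6; lat ⌊0.50590/1⌋ = 0.
Subsquare: lon ⌊0.99385/0.0833333⌋ = 11 → l; lat ⌊0.50590/0.0416667⌋ = 12 → m.
Extended square: lon ⌊0.07718/0.00833333⌋ = 9; lat ⌊0.00590/0.00416667⌋ = 1.

ML60lm91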